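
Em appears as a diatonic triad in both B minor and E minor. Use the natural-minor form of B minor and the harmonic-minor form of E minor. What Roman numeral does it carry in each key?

iv in B minor; i in E minor

The scale of B minor (natural minor) is B C# D E F# G A; E is degree 4, and the triad built there (E-G-B) is minor, so it is iv.
The scale of E minor (harmonic minor) is E F# G A B C D#; E is degree 1, and the triad built there (E-G-B) is minor, so it is i.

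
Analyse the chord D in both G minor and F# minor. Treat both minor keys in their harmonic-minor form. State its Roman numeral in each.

The scale of G minor (harmonic minor) is G A Bb C D Eb F#; D is degree 5, and the triad built there (D-F#-A) is major, so it is V.
The scale of F# minor (harmonic minor) is F# G# A B C# D E#; D is degree 6, and the triad built there (D-F#-A) is major, so it is VI.

V in G minor; VI in F# minor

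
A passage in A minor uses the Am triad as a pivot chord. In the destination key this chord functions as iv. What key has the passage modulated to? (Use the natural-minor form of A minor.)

E minor

The numeral iv denotes a minor triad on scale degree 4. With A on degree 4, the tonic of the new key is E.
Degree 4 carries a minor triad in minor keys, so the destination is E minor.
Check: the diatonic triads of E minor (natural minor) are Em (i), F#dim (ii°), G (III), Am (iv), Bm (v), C (VI), D (VII) — Am is indeed iv.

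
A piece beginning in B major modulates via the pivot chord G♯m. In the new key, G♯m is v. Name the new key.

C♯ minor

The numeral v denotes a minor triad on scale degree 5. With G♯ on degree 5, the tonic of the new key is C♯.
Degree 5 carries a minor triad in natural-minor keys, so the destination is C♯ minor.
Check: the diatonic triads of C♯ minor (natural minor) are C♯m (i), D♯dim (ii°), E (III), F♯m (iv), G♯m (v), A (VI), B (VII) — G♯m is indeed v.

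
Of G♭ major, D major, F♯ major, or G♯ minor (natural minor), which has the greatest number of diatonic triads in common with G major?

D major

Triads of G major: G major (I), A minor (ii), B minor (iii), C major (IV), D major (V), E minor (vi), F♯ diminished (vii°).
G♭ major shares 0: none.
D major shares 4: G, Bm, D, Em.
F♯ major shares 0: none.
G♯ minor (natural minor) shares 0: none.
The most common triads (4) are shared with D major.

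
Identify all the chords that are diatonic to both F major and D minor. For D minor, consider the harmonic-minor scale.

Triads in F major: F (I), Gm (ii), Am (iii), Bb (IV), C (V), Dm (vi), Edim (vii°).
Triads in D minor (harmonic minor): Dm (i), Edim (ii°), Faug (III+), Gm (iv), A (V), Bb (VI), C#dim (vii°).
Shared triads with their functions: Gm (ii in F major, iv in D minor); Bb (IV in F major, VI in D minor); Dm (vi in F major, i in D minor); Edim (vii° in F major, ii° in D minor).

Gm, Bb, Dm, Edim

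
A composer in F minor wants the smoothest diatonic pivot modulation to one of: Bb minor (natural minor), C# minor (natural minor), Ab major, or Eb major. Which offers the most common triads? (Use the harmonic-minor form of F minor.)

Ab major

Triads of F minor (harmonic minor): F minor (i), G diminished (ii°), Ab augmented (III+), Bb minor (iv), C major (V), Db major (VI), E diminished (vii°).
Bb minor (natural minor) shares 3: Fm, Bbm, Db.
C# minor (natural minor) shares 0: none.
Ab major shares 4: Fm, Gdim, Bbm, Db.
Eb major shares 1: Fm.
The most common triads (4) are shared with Ab major.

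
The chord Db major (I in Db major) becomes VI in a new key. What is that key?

F minor

The numeral VI denotes a major triad on scale degree 6. With Db on degree 6, the tonic of the new key is F.
Degree 6 carries a major triad in minor keys, so the destination is F minor.
Check: the diatonic triads of F minor (natural minor) are Fm (i), Gdim (ii°), Ab (III), Bbm (iv), Cm (v), Db (VI), Eb (VII) — Db major is indeed VI.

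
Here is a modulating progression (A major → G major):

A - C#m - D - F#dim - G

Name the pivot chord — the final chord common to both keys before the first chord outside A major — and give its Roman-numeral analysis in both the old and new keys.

Chords diatonic to A major: A, Bm, C#m, D, E, F#m, G#dim.
Reading the progression, the first chord not in that set is F#dim, so the modulation leaves A major there.
The chord immediately before F#dim is D, which is diatonic to both keys: IV in A major and V in G major.

D — IV in A major, V in G major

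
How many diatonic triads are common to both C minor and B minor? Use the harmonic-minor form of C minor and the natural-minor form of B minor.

Diatonic triads of C minor (harmonic minor): Cm (i), Ddim (ii°), E♭aug (III+), Fm (iv), G (V), A♭ (VI), Bdim (vii°).
Diatonic triads of B minor (natural minor): Bm (i), C♯dim (ii°), D (III), Em (iv), F♯m (v), G (VI), A (VII).
Matching root and quality in both lists: G.
That gives 1 common triad.

1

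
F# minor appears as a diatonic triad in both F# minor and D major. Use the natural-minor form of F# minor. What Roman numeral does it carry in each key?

i in F# minor; iii in D major

The scale of F# minor (natural minor) is F# G# A B C# D E; F# is degree 1, and the triad built there (F#-A-C#) is minor, so it is i.
The scale of D major is D E F# G A B C#; F# is degree 3, and the triad built there (F#-A-C#) is minor, so it is iii.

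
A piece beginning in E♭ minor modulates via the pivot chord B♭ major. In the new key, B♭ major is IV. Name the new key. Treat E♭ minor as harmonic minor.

F major

The numeral IV denotes a major triad on scale degree 4. With B♭ on degree 4, the tonic of the new key is F.
Degree 4 carries a major triad in major keys, so the destination is F major.
Check: the diatonic triads of F major are F (I), Gm (ii), Am (iii), B♭ (IV), C (V), Dm (vi), Edim (vii°) — B♭ major is indeed IV.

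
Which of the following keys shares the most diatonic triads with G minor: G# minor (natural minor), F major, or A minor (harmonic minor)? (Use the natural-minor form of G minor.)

F major

Triads of G minor (natural minor): Gm (i), Adim (ii°), Bb (III), Cm (iv), Dm (v), Eb (VI), F (VII).
G# minor (natural minor) shares 0: none.
F major shares 4: Gm, Bb, Dm, F.
A minor (harmonic minor) shares 2: Dm, F.
The most common triads (4) are shared with F major.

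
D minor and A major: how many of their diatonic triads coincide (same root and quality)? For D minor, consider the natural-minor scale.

Diatonic triads of D minor (natural minor): Dm (i), Edim (ii°), F (III), Gm (iv), Am (v), Bb (VI), C (VII).
Diatonic triads of A major: A (I), Bm (ii), C#m (iii), D (IV), E (V), F#m (vi), G#dim (vii°).
No triad has the same root and quality in both keys.

0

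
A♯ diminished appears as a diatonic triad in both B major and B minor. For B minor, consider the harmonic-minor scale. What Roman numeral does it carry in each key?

The scale of B major is B C♯ D♯ E F♯ G♯ A♯; A♯ is degree 7, and the triad built there (A♯-C♯-E) is diminished, so it is vii°.
The scale of B minor (harmonic minor) is B C♯ D E F♯ G A♯; A♯ is degree 7, and the triad built there (A♯-C♯-E) is diminished, so it is vii°.

vii° in B major; vii° in B minor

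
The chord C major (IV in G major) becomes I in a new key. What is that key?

C major

The numeral I denotes a major triad on scale degree 1. With C on degree 1, the tonic of the new key is C.
Degree 1 carries a major triad in major keys, so the destination is C major.
Check: the diatonic triads of C major are C (I), Dm (ii), Em (iii), F (IV), G (V), Am (vi), Bdim (vii°) — C major is indeed I.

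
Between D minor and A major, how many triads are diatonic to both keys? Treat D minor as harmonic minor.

1

Diatonic triads of D minor (harmonic minor): Dm (i), Edim (ii°), Faug (III+), Gm (iv), A (V), Bb (VI), C#dim (vii°).
Diatonic triads of A major: A (I), Bm (ii), C#m (iii), D (IV), E (V), F#m (vi), G#dim (vii°).
Matching root and quality in both lists: A.
That gives 1 common triad.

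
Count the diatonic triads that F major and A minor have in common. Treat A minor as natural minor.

4

Diatonic triads of F major: F (I), Gm (ii), Am (iii), Bb (IV), C (V), Dm (vi), Edim (vii°).
Diatonic triads of A minor (natural minor): Am (i), Bdim (ii°), C (III), Dm (iv), Em (v), F (VI), G (VII).
Matching root and quality in both lists: F, Am, C, Dm.
That gives 4 common triads.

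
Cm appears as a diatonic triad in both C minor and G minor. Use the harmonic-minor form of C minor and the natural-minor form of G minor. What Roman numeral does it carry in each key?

The scale of C minor (harmonic minor) is C D E♭ F G A♭ B; C is degree 1, and the triad built there (C-E♭-G) is minor, so it is i.
The scale of G minor (natural minor) is G A B♭ C D E♭ F; C is degree 4, and the triad built there (C-E♭-G) is minor, so it is iv.

i in C minor; iv in G minor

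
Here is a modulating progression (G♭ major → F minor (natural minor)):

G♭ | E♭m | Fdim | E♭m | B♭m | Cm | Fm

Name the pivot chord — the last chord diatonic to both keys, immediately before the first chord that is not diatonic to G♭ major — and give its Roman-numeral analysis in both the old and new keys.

Chords diatonic to G♭ major: G♭, A♭m, B♭m, C♭, D♭, E♭m, Fdim.
Reading the progression, the first chord not in that set is Cm, so the modulation leaves G♭ major there.
The chord immediately before Cm is B♭m, which is diatonic to both keys: iii in G♭ major and iv in F minor.

B♭m — iii in G♭ major, iv in F minor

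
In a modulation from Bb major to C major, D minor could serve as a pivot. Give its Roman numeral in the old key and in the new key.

iii in Bb major; ii in C major

The scale of Bb major is Bb C D Eb F G A; D is degree 3, and the triad built there (D-F-A) is minor, so it is iii.
The scale of C major is C D E F G A B; D is degree 2, and the triad built there (D-F-A) is minor, so it is ii.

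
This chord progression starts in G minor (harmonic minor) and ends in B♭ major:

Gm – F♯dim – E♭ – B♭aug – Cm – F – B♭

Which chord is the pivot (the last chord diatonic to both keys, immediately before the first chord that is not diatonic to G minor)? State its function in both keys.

Cm — iv in G minor, ii in B♭ major

Chords diatonic to G minor: Gm, Adim, B♭aug, Cm, D, E♭, F♯dim.
Reading the progression, the first chord not in that set is F, so the modulation leaves G minor there.
The chord immediately before F is Cm, which is diatonic to both keys: iv in G minor and ii in B♭ major.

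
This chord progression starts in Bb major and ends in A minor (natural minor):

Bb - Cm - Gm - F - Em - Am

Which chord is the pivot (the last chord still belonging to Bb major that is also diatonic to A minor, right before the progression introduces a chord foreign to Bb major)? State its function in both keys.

F — V in Bb major, VI in A minor

Chords diatonic to Bb major: Bb, Cm, Dm, Eb, F, Gm, Adim.
Reading the progression, the first chord not in that set is Em, so the modulation leaves Bb major there.
The chord immediately before Em is F, which is diatonic to both keys: V in Bb major and VI in A minor.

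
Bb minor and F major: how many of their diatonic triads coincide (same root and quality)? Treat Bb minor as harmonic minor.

Diatonic triads of Bb minor (harmonic minor): Bb minor (i), C diminished (ii°), Db augmented (III+), Eb minor (iv), F major (V), Gb major (VI), A diminished (vii°).
Diatonic triads of F major: F major (I), G minor (ii), A minor (iii), Bb major (IV), C major (V), D minor (vi), E diminished (vii°).
Matching root and quality in both lists: F major.
That gives 1 common triad.

1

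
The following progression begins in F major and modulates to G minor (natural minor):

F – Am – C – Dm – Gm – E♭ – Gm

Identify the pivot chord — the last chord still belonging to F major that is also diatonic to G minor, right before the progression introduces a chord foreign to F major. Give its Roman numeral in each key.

Gm — ii in F major, i in G minor

Chords diatonic to F major: F, Gm, Am, B♭, C, Dm, Edim.
Reading the progression, the first chord not in that set is E♭, so the modulation leaves F major there.
The chord immediately before E♭ is Gm, which is diatonic to both keys: ii in F major and i in G minor.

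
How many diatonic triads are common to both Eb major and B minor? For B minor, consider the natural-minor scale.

0

Diatonic triads of Eb major: Eb major (I), F minor (ii), G minor (iii), Ab major (IV), Bb major (V), C minor (vi), D diminished (vii°).
Diatonic triads of B minor (natural minor): B minor (i), C# diminished (ii°), D major (III), E minor (iv), F# minor (v), G major (VI), A major (VII).
No triad has the same root and quality in both keys.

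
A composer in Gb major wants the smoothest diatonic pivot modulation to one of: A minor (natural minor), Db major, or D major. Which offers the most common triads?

Triads of Gb major: Gb major (I), Ab minor (ii), Bb minor (iii), Cb major (IV), Db major (V), Eb minor (vi), F diminished (vii°).
A minor (natural minor) shares 0: none.
Db major shares 4: Gb, Bbm, Db, Ebm.
D major shares 0: none.
The most common triads (4) are shared with Db major.

Db major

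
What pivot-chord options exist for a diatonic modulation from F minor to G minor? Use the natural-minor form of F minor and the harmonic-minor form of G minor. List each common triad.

Cm, Eb

Triads in F minor (natural minor): Fm (i), Gdim (ii°), Ab (III), Bbm (iv), Cm (v), Db (VI), Eb (VII).
Triads in G minor (harmonic minor): Gm (i), Adim (ii°), Bbaug (III+), Cm (iv), D (V), Eb (VI), F#dim (vii°).
Shared triads with their functions: Cm (v in F minor, iv in G minor); Eb (VII in F minor, VI in G minor).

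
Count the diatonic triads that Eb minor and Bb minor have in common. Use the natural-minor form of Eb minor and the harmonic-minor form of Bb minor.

3

Diatonic triads of Eb minor (natural minor): Eb minor (i), F diminished (ii°), Gb major (III), Ab minor (iv), Bb minor (v), Cb major (VI), Db major (VII).
Diatonic triads of Bb minor (harmonic minor): Bb minor (i), C diminished (ii°), Db augmented (III+), Eb minor (iv), F major (V), Gb major (VI), A diminished (vii°).
Matching root and quality in both lists: Eb minor, Gb major, Bb minor.
That gives 3 common triads.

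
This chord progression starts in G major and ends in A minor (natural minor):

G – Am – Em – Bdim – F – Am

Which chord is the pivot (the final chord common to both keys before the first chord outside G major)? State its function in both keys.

Chords diatonic to G major: G, Am, Bm, C, D, Em, F♯dim.
Reading the progression, the first chord not in that set is Bdim, so the modulation leaves G major there.
The chord immediately before Bdim is Em, which is diatonic to both keys: vi in G major and v in A minor.

Em — vi in G major, v in A minor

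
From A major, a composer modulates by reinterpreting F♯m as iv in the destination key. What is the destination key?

C♯ minor

The numeral iv denotes a minor triad on scale degree 4. With F♯ on degree 4, the tonic of the new key is C♯.
Degree 4 carries a minor triad in minor keys, so the destination is C♯ minor.
Check: the diatonic triads of C♯ minor (natural minor) are C♯m (i), D♯dim (ii°), E (III), F♯m (iv), G♯m (v), A (VI), B (VII) — F♯m is indeed iv.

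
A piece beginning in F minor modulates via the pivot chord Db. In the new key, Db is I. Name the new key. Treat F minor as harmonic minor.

Db major

The numeral I denotes a major triad on scale degree 1. With Db on degree 1, the tonic of the new key is Db.
Degree 1 carries a major triad in major keys, so the destination is Db major.
Check: the diatonic triads of Db major are Db (I), Ebm (ii), Fm (iii), Gb (IV), Ab (V), Bbm (vi), Cdim (vii°) — Db is indeed I.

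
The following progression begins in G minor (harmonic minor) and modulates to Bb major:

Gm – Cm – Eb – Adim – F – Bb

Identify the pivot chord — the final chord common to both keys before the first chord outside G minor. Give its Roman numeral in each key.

Chords diatonic to G minor: Gm, Adim, Bbaug, Cm, D, Eb, F#dim.
Reading the progression, the first chord not in that set is F, so the modulation leaves G minor there.
The chord immediately before F is Adim, which is diatonic to both keys: ii° in G minor and vii° in Bb major.

Adim — ii° in G minor, vii° in Bb major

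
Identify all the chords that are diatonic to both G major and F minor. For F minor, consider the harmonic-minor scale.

Triads in G major: G (I), Am (ii), Bm (iii), C (IV), D (V), Em (vi), F#dim (vii°).
Triads in F minor (harmonic minor): Fm (i), Gdim (ii°), Abaug (III+), Bbm (iv), C (V), Db (VI), Edim (vii°).
Shared triads with their functions: C (IV in G major, V in F minor).

C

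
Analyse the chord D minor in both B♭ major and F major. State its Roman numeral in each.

The scale of B♭ major is B♭ C D E♭ F G A; D is degree 3, and the triad built there (D-F-A) is minor, so it is iii.
The scale of F major is F G A B♭ C D E; D is degree 6, and the triad built there (D-F-A) is minor, so it is vi.

iii in B♭ major; vi in F major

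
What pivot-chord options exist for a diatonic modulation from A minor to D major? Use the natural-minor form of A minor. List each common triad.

Triads in A minor (natural minor): Am (i), Bdim (ii°), C (III), Dm (iv), Em (v), F (VI), G (VII).
Triads in D major: D (I), Em (ii), F#m (iii), G (IV), A (V), Bm (vi), C#dim (vii°).
Shared triads with their functions: Em (v in A minor, ii in D major); G (VII in A minor, IV in D major).

Em, G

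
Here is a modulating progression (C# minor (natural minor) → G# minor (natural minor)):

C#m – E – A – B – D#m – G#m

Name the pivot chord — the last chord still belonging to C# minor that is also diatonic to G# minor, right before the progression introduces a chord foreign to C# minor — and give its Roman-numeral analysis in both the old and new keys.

B — VII in C# minor, III in G# minor

Chords diatonic to C# minor: C#m, D#dim, E, F#m, G#m, A, B.
Reading the progression, the first chord not in that set is D#m, so the modulation leaves C# minor there.
The chord immediately before D#m is B, which is diatonic to both keys: VII in C# minor and III in G# minor.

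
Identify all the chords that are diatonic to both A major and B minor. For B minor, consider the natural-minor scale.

A, Bm, D, F♯m

Triads in A major: A major (I), B minor (ii), C♯ minor (iii), D major (IV), E major (V), F♯ minor (vi), G♯ diminished (vii°).
Triads in B minor (natural minor): B minor (i), C♯ diminished (ii°), D major (III), E minor (iv), F♯ minor (v), G major (VI), A major (VII).
Shared triads with their functions: A major (I in A major, VII in B minor); B minor (ii in A major, i in B minor); D major (IV in A major, III in B minor); F♯ minor (vi in A major, v in B minor).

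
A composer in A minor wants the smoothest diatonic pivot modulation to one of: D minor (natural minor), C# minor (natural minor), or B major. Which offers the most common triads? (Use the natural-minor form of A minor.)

D minor

Triads of A minor (natural minor): A minor (i), B diminished (ii°), C major (III), D minor (iv), E minor (v), F major (VI), G major (VII).
D minor (natural minor) shares 4: Am, C, Dm, F.
C# minor (natural minor) shares 0: none.
B major shares 0: none.
The most common triads (4) are shared with D minor.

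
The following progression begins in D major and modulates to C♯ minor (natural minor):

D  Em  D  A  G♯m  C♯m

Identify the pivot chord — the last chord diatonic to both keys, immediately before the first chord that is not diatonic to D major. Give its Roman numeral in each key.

A — V in D major, VI in C♯ minor

Chords diatonic to D major: D, Em, F♯m, G, A, Bm, C♯dim.
Reading the progression, the first chord not in that set is G♯m, so the modulation leaves D major there.
The chord immediately before G♯m is A, which is diatonic to both keys: V in D major and VI in C♯ minor.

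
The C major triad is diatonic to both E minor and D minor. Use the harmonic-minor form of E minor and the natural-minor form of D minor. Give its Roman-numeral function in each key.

The scale of E minor (harmonic minor) is E F# G A B C D#; C is degree 6, and the triad built there (C-E-G) is major, so it is VI.
The scale of D minor (natural minor) is D E F G A Bb C; C is degree 7, and the triad built there (C-E-G) is major, so it is VII.

VI in E minor; VII in D minor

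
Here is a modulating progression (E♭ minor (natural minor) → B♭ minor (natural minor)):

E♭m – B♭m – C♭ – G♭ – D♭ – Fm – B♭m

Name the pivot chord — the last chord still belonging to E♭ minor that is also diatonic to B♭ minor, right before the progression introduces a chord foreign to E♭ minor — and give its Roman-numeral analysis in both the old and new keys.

Chords diatonic to E♭ minor: E♭m, Fdim, G♭, A♭m, B♭m, C♭, D♭.
Reading the progression, the first chord not in that set is Fm, so the modulation leaves E♭ minor there.
The chord immediately before Fm is D♭, which is diatonic to both keys: VII in E♭ minor and III in B♭ minor.

D♭ — VII in E♭ minor, III in B♭ minor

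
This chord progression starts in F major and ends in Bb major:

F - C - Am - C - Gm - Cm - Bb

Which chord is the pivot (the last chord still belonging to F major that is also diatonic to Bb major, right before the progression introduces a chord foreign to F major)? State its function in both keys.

Gm — ii in F major, vi in Bb major

Chords diatonic to F major: F, Gm, Am, Bb, C, Dm, Edim.
Reading the progression, the first chord not in that set is Cm, so the modulation leaves F major there.
The chord immediately before Cm is Gm, which is diatonic to both keys: ii in F major and vi in Bb major.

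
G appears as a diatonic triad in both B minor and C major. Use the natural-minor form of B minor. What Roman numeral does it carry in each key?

VI in B minor; V in C major

The scale of B minor (natural minor) is B C# D E F# G A; G is degree 6, and the triad built there (G-B-D) is major, so it is VI.
The scale of C major is C D E F G A B; G is degree 5, and the triad built there (G-B-D) is major, so it is V.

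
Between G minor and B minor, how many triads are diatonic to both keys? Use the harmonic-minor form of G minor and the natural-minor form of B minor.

1

Diatonic triads of G minor (harmonic minor): Gm (i), Adim (ii°), Bbaug (III+), Cm (iv), D (V), Eb (VI), F#dim (vii°).
Diatonic triads of B minor (natural minor): Bm (i), C#dim (ii°), D (III), Em (iv), F#m (v), G (VI), A (VII).
Matching root and quality in both lists: D.
That gives 1 common triad.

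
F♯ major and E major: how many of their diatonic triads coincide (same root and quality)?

2

Diatonic triads of F♯ major: F♯ (I), G♯m (ii), A♯m (iii), B (IV), C♯ (V), D♯m (vi), E♯dim (vii°).
Diatonic triads of E major: E (I), F♯m (ii), G♯m (iii), A (IV), B (V), C♯m (vi), D♯dim (vii°).
Matching root and quality in both lists: G♯m, B.
That gives 2 common triads.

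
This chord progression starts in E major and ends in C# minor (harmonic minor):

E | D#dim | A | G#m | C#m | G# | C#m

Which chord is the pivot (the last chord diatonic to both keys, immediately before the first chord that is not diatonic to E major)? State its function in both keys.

Chords diatonic to E major: E, F#m, G#m, A, B, C#m, D#dim.
Reading the progression, the first chord not in that set is G#, so the modulation leaves E major there.
The chord immediately before G# is C#m, which is diatonic to both keys: vi in E major and i in C# minor.

C#m — vi in E major, i in C# minor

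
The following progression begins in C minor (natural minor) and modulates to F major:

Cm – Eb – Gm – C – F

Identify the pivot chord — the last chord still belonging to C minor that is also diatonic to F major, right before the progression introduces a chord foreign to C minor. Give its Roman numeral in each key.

Chords diatonic to C minor: Cm, Ddim, Eb, Fm, Gm, Ab, Bb.
Reading the progression, the first chord not in that set is C, so the modulation leaves C minor there.
The chord immediately before C is Gm, which is diatonic to both keys: v in C minor and ii in F major.

Gm — v in C minor, ii in F major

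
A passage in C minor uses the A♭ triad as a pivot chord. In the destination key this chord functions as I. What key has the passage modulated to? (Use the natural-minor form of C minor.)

The numeral I denotes a major triad on scale degree 1. With A♭ on degree 1, the tonic of the new key is A♭.
Degree 1 carries a major triad in major keys, so the destination is A♭ major.
Check: the diatonic triads of A♭ major are A♭ (I), B♭m (ii), Cm (iii), D♭ (IV), E♭ (V), Fm (vi), Gdim (vii°) — A♭ is indeed I.

A♭ major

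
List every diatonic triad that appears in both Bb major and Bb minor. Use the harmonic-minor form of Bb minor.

Triads in Bb major: Bb major (I), C minor (ii), D minor (iii), Eb major (IV), F major (V), G minor (vi), A diminished (vii°).
Triads in Bb minor (harmonic minor): Bb minor (i), C diminished (ii°), Db augmented (III+), Eb minor (iv), F major (V), Gb major (VI), A diminished (vii°).
Shared triads with their functions: F major (V in Bb major, V in Bb minor); A diminished (vii° in Bb major, vii° in Bb minor).

F, Adim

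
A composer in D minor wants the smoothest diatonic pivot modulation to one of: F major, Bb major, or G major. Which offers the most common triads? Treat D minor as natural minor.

F major

Triads of D minor (natural minor): Dm (i), Edim (ii°), F (III), Gm (iv), Am (v), Bb (VI), C (VII).
F major shares 7: Dm, Edim, F, Gm, Am, Bb, C.
Bb major shares 4: Dm, F, Gm, Bb.
G major shares 2: Am, C.
The most common triads (7) are shared with F major.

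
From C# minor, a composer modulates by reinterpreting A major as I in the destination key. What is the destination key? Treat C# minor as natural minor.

A major

The numeral I denotes a major triad on scale degree 1. With A on degree 1, the tonic of the new key is A.
Degree 1 carries a major triad in major keys, so the destination is A major.
Check: the diatonic triads of A major are A (I), Bm (ii), C#m (iii), D (IV), E (V), F#m (vi), G#dim (vii°) — A major is indeed I.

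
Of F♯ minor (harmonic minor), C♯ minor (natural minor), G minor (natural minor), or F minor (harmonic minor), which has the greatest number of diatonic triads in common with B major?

Triads of B major: B (I), C♯m (ii), D♯m (iii), E (IV), F♯ (V), G♯m (vi), A♯dim (vii°).
F♯ minor (harmonic minor) shares 0: none.
C♯ minor (natural minor) shares 4: B, C♯m, E, G♯m.
G minor (natural minor) shares 0: none.
F minor (harmonic minor) shares 0: none.
The most common triads (4) are shared with C♯ minor.

C♯ minor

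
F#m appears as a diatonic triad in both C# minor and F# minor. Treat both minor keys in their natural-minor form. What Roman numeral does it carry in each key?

iv in C# minor; i in F# minor

The scale of C# minor (natural minor) is C# D# E F# G# A B; F# is degree 4, and the triad built there (F#-A-C#) is minor, so it is iv.
The scale of F# minor (natural minor) is F# G# A B C# D E; F# is degree 1, and the triad built there (F#-A-C#) is minor, so it is i.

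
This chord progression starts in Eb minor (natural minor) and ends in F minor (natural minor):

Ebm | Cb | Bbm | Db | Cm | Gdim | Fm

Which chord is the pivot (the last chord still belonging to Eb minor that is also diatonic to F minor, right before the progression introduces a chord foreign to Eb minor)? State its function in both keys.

Db — VII in Eb minor, VI in F minor

Chords diatonic to Eb minor: Ebm, Fdim, Gb, Abm, Bbm, Cb, Db.
Reading the progression, the first chord not in that set is Cm, so the modulation leaves Eb minor there.
The chord immediately before Cm is Db, which is diatonic to both keys: VII in Eb minor and VI in F minor.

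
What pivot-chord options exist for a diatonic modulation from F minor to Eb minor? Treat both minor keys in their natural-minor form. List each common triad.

Bbm, Db

Triads in F minor (natural minor): Fm (i), Gdim (ii°), Ab (III), Bbm (iv), Cm (v), Db (VI), Eb (VII).
Triads in Eb minor (natural minor): Ebm (i), Fdim (ii°), Gb (III), Abm (iv), Bbm (v), Cb (VI), Db (VII).
Shared triads with their functions: Bbm (iv in F minor, v in Eb minor); Db (VI in F minor, VII in Eb minor).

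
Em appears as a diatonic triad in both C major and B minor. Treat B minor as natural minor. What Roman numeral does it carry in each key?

The scale of C major is C D E F G A B; E is degree 3, and the triad built there (E-G-B) is minor, so it is iii.
The scale of B minor (natural minor) is B C♯ D E F♯ G A; E is degree 4, and the triad built there (E-G-B) is minor, so it is iv.

iii in C major; iv in B minor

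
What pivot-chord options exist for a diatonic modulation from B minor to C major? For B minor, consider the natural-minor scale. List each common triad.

Triads in B minor (natural minor): Bm (i), C#dim (ii°), D (III), Em (iv), F#m (v), G (VI), A (VII).
Triads in C major: C (I), Dm (ii), Em (iii), F (IV), G (V), Am (vi), Bdim (vii°).
Shared triads with their functions: Em (iv in B minor, iii in C major); G (VI in B minor, V in C major).

Em, G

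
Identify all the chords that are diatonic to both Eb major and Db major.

Fm, Ab

Triads in Eb major: Eb (I), Fm (ii), Gm (iii), Ab (IV), Bb (V), Cm (vi), Ddim (vii°).
Triads in Db major: Db (I), Ebm (ii), Fm (iii), Gb (IV), Ab (V), Bbm (vi), Cdim (vii°).
Shared triads with their functions: Fm (ii in Eb major, iii in Db major); Ab (IV in Eb major, V in Db major).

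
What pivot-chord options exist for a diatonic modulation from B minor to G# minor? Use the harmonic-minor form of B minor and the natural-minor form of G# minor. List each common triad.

F#, A#dim

Triads in B minor (harmonic minor): B minor (i), C# diminished (ii°), D augmented (III+), E minor (iv), F# major (V), G major (VI), A# diminished (vii°).
Triads in G# minor (natural minor): G# minor (i), A# diminished (ii°), B major (III), C# minor (iv), D# minor (v), E major (VI), F# major (VII).
Shared triads with their functions: F# major (V in B minor, VII in G# minor); A# diminished (vii° in B minor, ii° in G# minor).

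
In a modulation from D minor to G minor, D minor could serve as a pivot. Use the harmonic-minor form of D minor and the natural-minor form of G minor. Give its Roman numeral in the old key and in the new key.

i in D minor; v in G minor

The scale of D minor (harmonic minor) is D E F G A Bb C#; D is degree 1, and the triad built there (D-F-A) is minor, so it is i.
The scale of G minor (natural minor) is G A Bb C D Eb F; D is degree 5, and the triad built there (D-F-A) is minor, so it is v.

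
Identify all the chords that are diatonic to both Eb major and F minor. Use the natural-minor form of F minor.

Eb, Fm, Ab, Cm

Triads in Eb major: Eb (I), Fm (ii), Gm (iii), Ab (IV), Bb (V), Cm (vi), Ddim (vii°).
Triads in F minor (natural minor): Fm (i), Gdim (ii°), Ab (III), Bbm (iv), Cm (v), Db (VI), Eb (VII).
Shared triads with their functions: Eb (I in Eb major, VII in F minor); Fm (ii in Eb major, i in F minor); Ab (IV in Eb major, III in F minor); Cm (vi in Eb major, v in F minor).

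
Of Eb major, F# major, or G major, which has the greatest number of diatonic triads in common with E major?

Triads of E major: E major (I), F# minor (ii), G# minor (iii), A major (IV), B major (V), C# minor (vi), D# diminished (vii°).
Eb major shares 0: none.
F# major shares 2: G#m, B.
G major shares 0: none.
The most common triads (2) are shared with F# major.

F# major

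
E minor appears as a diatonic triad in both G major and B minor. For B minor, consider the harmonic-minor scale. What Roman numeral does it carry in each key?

The scale of G major is G A B C D E F#; E is degree 6, and the triad built there (E-G-B) is minor, so it is vi.
The scale of B minor (harmonic minor) is B C# D E F# G A#; E is degree 4, and the triad built there (E-G-B) is minor, so it is iv.

vi in G major; iv in B minor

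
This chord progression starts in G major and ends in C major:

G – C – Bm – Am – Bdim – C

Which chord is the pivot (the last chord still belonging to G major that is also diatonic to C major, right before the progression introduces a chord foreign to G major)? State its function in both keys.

Am — ii in G major, vi in C major

Chords diatonic to G major: G, Am, Bm, C, D, Em, F♯dim.
Reading the progression, the first chord not in that set is Bdim, so the modulation leaves G major there.
The chord immediately before Bdim is Am, which is diatonic to both keys: ii in G major and vi in C major.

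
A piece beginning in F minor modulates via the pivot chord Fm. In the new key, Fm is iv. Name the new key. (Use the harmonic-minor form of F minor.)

C minor

The numeral iv denotes a minor triad on scale degree 4. With F on degree 4, the tonic of the new key is C.
Degree 4 carries a minor triad in minor keys, so the destination is C minor.
Check: the diatonic triads of C minor (natural minor) are Cm (i), Ddim (ii°), Eb (III), Fm (iv), Gm (v), Ab (VI), Bb (VII) — Fm is indeed iv.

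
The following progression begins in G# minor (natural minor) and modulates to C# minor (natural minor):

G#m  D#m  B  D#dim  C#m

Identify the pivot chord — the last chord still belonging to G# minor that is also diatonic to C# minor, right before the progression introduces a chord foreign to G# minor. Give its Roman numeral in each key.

B — III in G# minor, VII in C# minor

Chords diatonic to G# minor: G#m, A#dim, B, C#m, D#m, E, F#.
Reading the progression, the first chord not in that set is D#dim, so the modulation leaves G# minor there.
The chord immediately before D#dim is B, which is diatonic to both keys: III in G# minor and VII in C# minor.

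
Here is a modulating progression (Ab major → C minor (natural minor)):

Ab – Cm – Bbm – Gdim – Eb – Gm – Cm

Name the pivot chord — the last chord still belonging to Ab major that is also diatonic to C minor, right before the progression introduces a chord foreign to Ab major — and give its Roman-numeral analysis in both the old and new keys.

Eb — V in Ab major, III in C minor

Chords diatonic to Ab major: Ab, Bbm, Cm, Db, Eb, Fm, Gdim.
Reading the progression, the first chord not in that set is Gm, so the modulation leaves Ab major there.
The chord immediately before Gm is Eb, which is diatonic to both keys: V in Ab major and III in C minor.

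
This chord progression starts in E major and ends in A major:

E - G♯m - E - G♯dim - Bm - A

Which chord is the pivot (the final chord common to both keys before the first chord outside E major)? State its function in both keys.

Chords diatonic to E major: E, F♯m, G♯m, A, B, C♯m, D♯dim.
Reading the progression, the first chord not in that set is G♯dim, so the modulation leaves E major there.
The chord immediately before G♯dim is E, which is diatonic to both keys: I in E major and V in A major.

E — I in E major, V in A major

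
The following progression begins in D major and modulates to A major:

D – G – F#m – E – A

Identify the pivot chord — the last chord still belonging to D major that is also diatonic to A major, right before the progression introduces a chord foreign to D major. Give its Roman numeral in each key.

Chords diatonic to D major: D, Em, F#m, G, A, Bm, C#dim.
Reading the progression, the first chord not in that set is E, so the modulation leaves D major there.
The chord immediately before E is F#m, which is diatonic to both keys: iii in D major and vi in A major.

F#m — iii in D major, vi in A major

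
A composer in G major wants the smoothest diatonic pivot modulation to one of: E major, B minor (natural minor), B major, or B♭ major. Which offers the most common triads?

Triads of G major: G major (I), A minor (ii), B minor (iii), C major (IV), D major (V), E minor (vi), F♯ diminished (vii°).
E major shares 0: none.
B minor (natural minor) shares 4: G, Bm, D, Em.
B major shares 0: none.
B♭ major shares 0: none.
The most common triads (4) are shared with B minor.

B minor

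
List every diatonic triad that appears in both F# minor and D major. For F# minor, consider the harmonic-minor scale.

F#m, Bm, D

Triads in F# minor (harmonic minor): F# minor (i), G# diminished (ii°), A augmented (III+), B minor (iv), C# major (V), D major (VI), E# diminished (vii°).
Triads in D major: D major (I), E minor (ii), F# minor (iii), G major (IV), A major (V), B minor (vi), C# diminished (vii°).
Shared triads with their functions: F# minor (i in F# minor, iii in D major); B minor (iv in F# minor, vi in D major); D major (VI in F# minor, I in D major).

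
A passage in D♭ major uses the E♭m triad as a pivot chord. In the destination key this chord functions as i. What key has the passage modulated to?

The numeral i denotes a minor triad on scale degree 1. With E♭ on degree 1, the tonic of the new key is E♭.
Degree 1 carries a minor triad in minor keys, so the destination is E♭ minor.
Check: the diatonic triads of E♭ minor (natural minor) are E♭m (i), Fdim (ii°), G♭ (III), A♭m (iv), B♭m (v), C♭ (VI), D♭ (VII) — E♭m is indeed i.

E♭ minor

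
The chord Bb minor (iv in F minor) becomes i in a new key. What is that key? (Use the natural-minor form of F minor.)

The numeral i denotes a minor triad on scale degree 1. With Bb on degree 1, the tonic of the new key is Bb.
Degree 1 carries a minor triad in minor keys, so the destination is Bb minor.
Check: the diatonic triads of Bb minor (natural minor) are Bbm (i), Cdim (ii°), Db (III), Ebm (iv), Fm (v), Gb (VI), Ab (VII) — Bb minor is indeed i.

Bb minor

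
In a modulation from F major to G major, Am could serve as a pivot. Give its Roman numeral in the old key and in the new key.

iii in F major; ii in G major

The scale of F major is F G A Bb C D E; A is degree 3, and the triad built there (A-C-E) is minor, so it is iii.
The scale of G major is G A B C D E F#; A is degree 2, and the triad built there (A-C-E) is minor, so it is ii.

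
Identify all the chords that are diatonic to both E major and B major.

Triads in E major: E (I), F#m (ii), G#m (iii), A (IV), B (V), C#m (vi), D#dim (vii°).
Triads in B major: B (I), C#m (ii), D#m (iii), E (IV), F# (V), G#m (vi), A#dim (vii°).
Shared triads with their functions: E (I in E major, IV in B major); G#m (iii in E major, vi in B major); B (V in E major, I in B major); C#m (vi in E major, ii in B major).

E, G#m, B, C#m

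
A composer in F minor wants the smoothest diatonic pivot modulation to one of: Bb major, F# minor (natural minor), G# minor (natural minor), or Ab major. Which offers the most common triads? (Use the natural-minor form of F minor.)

Triads of F minor (natural minor): Fm (i), Gdim (ii°), Ab (III), Bbm (iv), Cm (v), Db (VI), Eb (VII).
Bb major shares 2: Cm, Eb.
F# minor (natural minor) shares 0: none.
G# minor (natural minor) shares 0: none.
Ab major shares 7: Fm, Gdim, Ab, Bbm, Cm, Db, Eb.
The most common triads (7) are shared with Ab major.

Ab major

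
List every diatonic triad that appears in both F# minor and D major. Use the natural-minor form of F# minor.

F#m, A, Bm, D

Triads in F# minor (natural minor): F#m (i), G#dim (ii°), A (III), Bm (iv), C#m (v), D (VI), E (VII).
Triads in D major: D (I), Em (ii), F#m (iii), G (IV), A (V), Bm (vi), C#dim (vii°).
Shared triads with their functions: F#m (i in F# minor, iii in D major); A (III in F# minor, V in D major); Bm (iv in F# minor, vi in D major); D (VI in F# minor, I in D major).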